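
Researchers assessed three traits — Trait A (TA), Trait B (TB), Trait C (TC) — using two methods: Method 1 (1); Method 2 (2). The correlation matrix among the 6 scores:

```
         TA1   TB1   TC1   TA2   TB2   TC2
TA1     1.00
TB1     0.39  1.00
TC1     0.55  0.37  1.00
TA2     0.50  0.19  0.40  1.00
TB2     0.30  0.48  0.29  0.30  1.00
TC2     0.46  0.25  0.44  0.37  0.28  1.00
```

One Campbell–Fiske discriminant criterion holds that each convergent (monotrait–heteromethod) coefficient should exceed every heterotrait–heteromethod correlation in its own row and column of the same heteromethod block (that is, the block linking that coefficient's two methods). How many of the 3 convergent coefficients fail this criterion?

1

Checking each validity diagonal entry against its comparison values:
TA (methods 1·2): 0.50 vs {0.30, 0.19, 0.46, 0.40} → pass.
TB (methods 1·2): 0.48 vs {0.19, 0.30, 0.25, 0.29} → pass.
TC (methods 1·2): 0.44 vs {0.40, 0.46, 0.29, 0.25} → fail.
1 of 3 fail.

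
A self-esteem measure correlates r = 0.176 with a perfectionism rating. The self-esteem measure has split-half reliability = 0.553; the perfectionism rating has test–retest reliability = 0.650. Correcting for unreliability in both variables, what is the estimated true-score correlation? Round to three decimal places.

r_true = r_obs / √(r_xx · r_yy) = 0.176 / √(0.553 × 0.650) = 0.176 / √0.359450 = 0.176 / 0.5995 ≈ 0.294.

0.294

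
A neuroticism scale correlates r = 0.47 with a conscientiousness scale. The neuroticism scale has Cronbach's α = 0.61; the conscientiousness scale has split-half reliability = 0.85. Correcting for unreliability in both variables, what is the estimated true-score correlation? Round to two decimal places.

0.65

r_true = r_obs / √(r_xx · r_yy) = 0.47 / √(0.61 × 0.85) = 0.47 / √0.5185 = 0.47 / 0.7201 ≈ 0.65.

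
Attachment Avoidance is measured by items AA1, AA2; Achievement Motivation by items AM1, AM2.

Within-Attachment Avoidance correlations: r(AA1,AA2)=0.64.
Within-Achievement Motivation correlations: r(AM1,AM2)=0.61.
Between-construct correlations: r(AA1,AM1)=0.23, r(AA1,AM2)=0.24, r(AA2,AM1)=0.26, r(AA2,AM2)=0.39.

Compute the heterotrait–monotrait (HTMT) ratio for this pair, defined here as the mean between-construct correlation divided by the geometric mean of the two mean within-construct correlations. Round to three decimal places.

Mean between = 1.12/4 = 0.2800.
Mean within-AA = 0.64/1 = 0.6400; mean within-AM = 0.61/1 = 0.6100.
Geometric mean = √(0.6400 × 0.6100) = 0.6248.
HTMT = 0.2800 / 0.6248 = 0.448.

0.448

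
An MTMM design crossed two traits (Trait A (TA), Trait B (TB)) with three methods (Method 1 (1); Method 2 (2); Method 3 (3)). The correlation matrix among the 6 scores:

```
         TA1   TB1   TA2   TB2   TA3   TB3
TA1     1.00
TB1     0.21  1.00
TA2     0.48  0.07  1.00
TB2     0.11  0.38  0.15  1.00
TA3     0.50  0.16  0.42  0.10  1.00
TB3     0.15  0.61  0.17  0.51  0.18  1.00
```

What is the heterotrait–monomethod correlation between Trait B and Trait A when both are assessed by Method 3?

0.18

Different traits, same method: r(TB3, TA3) = 0.18.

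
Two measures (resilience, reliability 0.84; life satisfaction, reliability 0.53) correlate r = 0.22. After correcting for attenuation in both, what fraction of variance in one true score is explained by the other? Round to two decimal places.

0.11

Disattenuated r = 0.22 / √(0.84 × 0.53) = 0.22 / 0.6672 = 0.3297.
Shared true-score variance = 0.3297² = 0.1087 ≈ 0.11.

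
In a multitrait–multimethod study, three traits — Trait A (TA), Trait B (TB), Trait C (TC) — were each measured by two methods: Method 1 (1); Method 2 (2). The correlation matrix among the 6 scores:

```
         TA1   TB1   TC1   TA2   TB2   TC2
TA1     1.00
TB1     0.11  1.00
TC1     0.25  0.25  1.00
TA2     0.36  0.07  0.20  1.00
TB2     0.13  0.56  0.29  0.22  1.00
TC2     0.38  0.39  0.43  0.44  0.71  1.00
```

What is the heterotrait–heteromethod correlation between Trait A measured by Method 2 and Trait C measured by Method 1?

0.20

Different traits and methods: r(TA2, TC1) = 0.20.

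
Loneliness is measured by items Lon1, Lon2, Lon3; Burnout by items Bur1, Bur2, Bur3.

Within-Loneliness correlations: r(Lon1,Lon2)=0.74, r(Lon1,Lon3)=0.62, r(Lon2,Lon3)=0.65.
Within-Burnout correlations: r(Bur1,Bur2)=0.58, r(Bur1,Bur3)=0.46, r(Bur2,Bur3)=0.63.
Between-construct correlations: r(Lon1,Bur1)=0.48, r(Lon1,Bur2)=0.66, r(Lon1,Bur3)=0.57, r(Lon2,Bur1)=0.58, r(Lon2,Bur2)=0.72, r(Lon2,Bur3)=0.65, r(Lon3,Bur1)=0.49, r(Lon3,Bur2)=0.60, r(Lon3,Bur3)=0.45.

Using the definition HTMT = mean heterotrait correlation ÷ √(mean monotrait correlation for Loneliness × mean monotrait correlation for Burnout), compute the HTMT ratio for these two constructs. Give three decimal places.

0.946

Mean between = 5.20/9 = 0.5778.
Mean within-Lon = 2.01/3 = 0.6700; mean within-Bur = 1.67/3 = 0.5567.
Geometric mean = √(0.6700 × 0.5567) = 0.6107.
HTMT = 0.5778 / 0.6107 = 0.946.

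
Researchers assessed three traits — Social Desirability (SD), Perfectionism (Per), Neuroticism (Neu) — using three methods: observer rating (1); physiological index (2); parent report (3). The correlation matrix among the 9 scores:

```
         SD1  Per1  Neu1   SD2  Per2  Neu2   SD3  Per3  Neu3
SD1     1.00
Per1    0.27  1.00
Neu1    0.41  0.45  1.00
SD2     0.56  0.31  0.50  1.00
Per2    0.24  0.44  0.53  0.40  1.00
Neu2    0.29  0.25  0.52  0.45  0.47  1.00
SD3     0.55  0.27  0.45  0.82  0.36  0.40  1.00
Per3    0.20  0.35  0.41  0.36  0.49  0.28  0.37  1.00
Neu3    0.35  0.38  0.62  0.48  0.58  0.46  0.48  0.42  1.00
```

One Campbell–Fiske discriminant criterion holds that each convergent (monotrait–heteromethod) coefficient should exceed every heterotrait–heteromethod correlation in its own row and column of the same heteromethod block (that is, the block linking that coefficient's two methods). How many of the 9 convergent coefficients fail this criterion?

Checking each validity diagonal entry against its comparison values:
SD (methods 1·2): 0.56 vs {0.24, 0.31, 0.29, 0.50} → pass.
SD (methods 1·3): 0.55 vs {0.20, 0.27, 0.35, 0.45} → pass.
SD (methods 2·3): 0.82 vs {0.36, 0.36, 0.48, 0.40} → pass.
Per (methods 1·2): 0.44 vs {0.31, 0.24, 0.25, 0.53} → fail.
Per (methods 1·3): 0.35 vs {0.27, 0.20, 0.38, 0.41} → fail.
Per (methods 2·3): 0.49 vs {0.36, 0.36, 0.58, 0.28} → fail.
Neu (methods 1·2): 0.52 vs {0.50, 0.29, 0.53, 0.25} → fail.
Neu (methods 1·3): 0.62 vs {0.45, 0.35, 0.41, 0.38} → pass.
Neu (methods 2·3): 0.46 vs {0.40, 0.48, 0.28, 0.58} → fail.
5 of 9 fail.

5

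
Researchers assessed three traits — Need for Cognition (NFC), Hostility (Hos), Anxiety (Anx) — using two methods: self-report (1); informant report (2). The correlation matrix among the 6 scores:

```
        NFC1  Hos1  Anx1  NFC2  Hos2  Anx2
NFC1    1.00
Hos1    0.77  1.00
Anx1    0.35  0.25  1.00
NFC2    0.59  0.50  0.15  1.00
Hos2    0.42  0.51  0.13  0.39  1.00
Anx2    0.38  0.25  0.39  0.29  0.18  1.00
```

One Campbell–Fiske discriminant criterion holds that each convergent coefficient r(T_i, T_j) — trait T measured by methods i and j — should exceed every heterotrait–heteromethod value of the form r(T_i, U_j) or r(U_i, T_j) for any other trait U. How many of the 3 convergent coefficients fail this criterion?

0

Convergent coefficients and their comparison sets:
NFC (methods 1·2): 0.59 vs {0.42, 0.50, 0.38, 0.15} → pass.
Hos (methods 1·2): 0.51 vs {0.50, 0.42, 0.25, 0.13} → pass.
Anx (methods 1·2): 0.39 vs {0.15, 0.38, 0.13, 0.25} → pass.
0 of 3 fail.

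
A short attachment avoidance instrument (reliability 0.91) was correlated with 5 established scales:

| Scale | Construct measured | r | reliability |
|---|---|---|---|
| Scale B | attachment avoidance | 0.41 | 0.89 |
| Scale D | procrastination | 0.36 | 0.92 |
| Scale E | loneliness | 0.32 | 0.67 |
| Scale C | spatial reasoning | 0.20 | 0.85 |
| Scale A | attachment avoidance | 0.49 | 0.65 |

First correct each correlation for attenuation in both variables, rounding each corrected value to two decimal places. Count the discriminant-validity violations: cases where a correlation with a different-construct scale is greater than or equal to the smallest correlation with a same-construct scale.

0

Disattenuated r (r / √(r_scale · r_new)):
  Scale B (conv): 0.41 / √(0.89·0.91) = 0.46
  Scale D (disc): 0.36 / √(0.92·0.91) = 0.39
  Scale E (disc): 0.32 / √(0.67·0.91) = 0.41
  Scale C (disc): 0.20 / √(0.85·0.91) = 0.23
  Scale A (conv): 0.49 / √(0.65·0.91) = 0.64
Smallest convergent = 0.46. Discriminant values: 0.39, 0.41, 0.23; count ≥ 0.46 → 0.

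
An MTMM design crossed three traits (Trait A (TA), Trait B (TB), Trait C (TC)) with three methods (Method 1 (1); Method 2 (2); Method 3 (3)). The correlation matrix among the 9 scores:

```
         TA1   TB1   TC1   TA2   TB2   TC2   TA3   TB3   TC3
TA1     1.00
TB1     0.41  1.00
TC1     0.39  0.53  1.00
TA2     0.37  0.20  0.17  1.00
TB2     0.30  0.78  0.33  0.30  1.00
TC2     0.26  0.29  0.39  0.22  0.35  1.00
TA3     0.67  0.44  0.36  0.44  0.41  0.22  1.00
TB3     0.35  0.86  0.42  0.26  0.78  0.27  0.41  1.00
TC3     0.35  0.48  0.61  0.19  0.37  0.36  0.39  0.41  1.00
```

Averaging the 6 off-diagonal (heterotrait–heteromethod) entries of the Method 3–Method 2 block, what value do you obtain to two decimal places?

0.29

HTHM values (method 3 × method 2): 0.41, 0.22, 0.26, 0.27, 0.19, 0.37; mean = 1.72/6 = 0.29.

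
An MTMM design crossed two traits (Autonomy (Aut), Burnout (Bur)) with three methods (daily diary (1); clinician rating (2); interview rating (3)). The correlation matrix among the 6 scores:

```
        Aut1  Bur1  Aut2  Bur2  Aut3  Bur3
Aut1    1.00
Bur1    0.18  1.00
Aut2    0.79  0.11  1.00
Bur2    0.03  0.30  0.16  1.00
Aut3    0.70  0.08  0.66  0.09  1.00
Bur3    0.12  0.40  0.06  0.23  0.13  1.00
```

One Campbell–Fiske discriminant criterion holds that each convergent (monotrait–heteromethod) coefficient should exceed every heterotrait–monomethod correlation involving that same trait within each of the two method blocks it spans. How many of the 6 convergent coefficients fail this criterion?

Checking each validity diagonal entry against its comparison values:
Aut (methods 1·2): 0.79 vs {0.18, 0.16} → pass.
Aut (methods 1·3): 0.70 vs {0.18, 0.13} → pass.
Aut (methods 2·3): 0.66 vs {0.16, 0.13} → pass.
Bur (methods 1·2): 0.30 vs {0.18, 0.16} → pass.
Bur (methods 1·3): 0.40 vs {0.18, 0.13} → pass.
Bur (methods 2·3): 0.23 vs {0.16, 0.13} → pass.
0 of 6 fail.

0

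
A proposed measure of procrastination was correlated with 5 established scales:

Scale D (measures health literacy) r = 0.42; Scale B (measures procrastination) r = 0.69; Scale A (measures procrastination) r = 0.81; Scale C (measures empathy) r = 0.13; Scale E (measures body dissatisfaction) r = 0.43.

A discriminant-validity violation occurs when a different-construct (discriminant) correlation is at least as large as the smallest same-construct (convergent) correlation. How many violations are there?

0

Convergent (same construct = procrastination): Scale B, Scale A.
Smallest convergent = 0.69. Discriminant values: 0.42, 0.13, 0.43; count ≥ 0.69 → 0.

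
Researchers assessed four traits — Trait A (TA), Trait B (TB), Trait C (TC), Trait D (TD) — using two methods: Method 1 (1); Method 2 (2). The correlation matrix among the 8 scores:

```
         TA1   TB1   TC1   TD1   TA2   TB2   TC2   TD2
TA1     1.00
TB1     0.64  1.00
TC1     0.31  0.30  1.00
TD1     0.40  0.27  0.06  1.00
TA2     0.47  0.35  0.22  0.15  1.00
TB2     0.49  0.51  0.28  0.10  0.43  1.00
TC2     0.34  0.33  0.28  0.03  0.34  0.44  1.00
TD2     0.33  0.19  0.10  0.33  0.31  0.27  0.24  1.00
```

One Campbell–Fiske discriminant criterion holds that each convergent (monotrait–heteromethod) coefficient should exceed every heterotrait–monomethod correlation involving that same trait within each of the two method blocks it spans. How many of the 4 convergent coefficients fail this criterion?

Checking each validity diagonal entry against its comparison values:
TA (methods 1·2): 0.47 vs {0.64, 0.43, 0.31, 0.34, 0.40, 0.31} → fail.
TB (methods 1·2): 0.51 vs {0.64, 0.43, 0.30, 0.44, 0.27, 0.27} → fail.
TC (methods 1·2): 0.28 vs {0.31, 0.34, 0.30, 0.44, 0.06, 0.24} → fail.
TD (methods 1·2): 0.33 vs {0.40, 0.31, 0.27, 0.27, 0.06, 0.24} → fail.
4 of 4 fail.

4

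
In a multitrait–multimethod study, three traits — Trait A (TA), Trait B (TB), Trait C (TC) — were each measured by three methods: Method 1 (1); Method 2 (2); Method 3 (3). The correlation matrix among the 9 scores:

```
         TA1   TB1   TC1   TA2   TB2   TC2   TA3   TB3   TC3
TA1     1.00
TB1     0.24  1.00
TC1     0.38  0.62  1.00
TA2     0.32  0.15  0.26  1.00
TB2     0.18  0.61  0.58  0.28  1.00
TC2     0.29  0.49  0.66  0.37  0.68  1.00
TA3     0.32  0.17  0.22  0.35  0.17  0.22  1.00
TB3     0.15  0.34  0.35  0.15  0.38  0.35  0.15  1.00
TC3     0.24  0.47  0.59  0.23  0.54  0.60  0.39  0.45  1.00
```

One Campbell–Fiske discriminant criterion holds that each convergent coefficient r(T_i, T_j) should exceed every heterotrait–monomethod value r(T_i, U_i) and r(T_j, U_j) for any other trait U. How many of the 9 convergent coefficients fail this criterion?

Convergent coefficients and their comparison sets:
TA (methods 1·2): 0.32 vs {0.24, 0.28, 0.38, 0.37} → fail.
TA (methods 1·3): 0.32 vs {0.24, 0.15, 0.38, 0.39} → fail.
TA (methods 2·3): 0.35 vs {0.28, 0.15, 0.37, 0.39} → fail.
TB (methods 1·2): 0.61 vs {0.24, 0.28, 0.62, 0.68} → fail.
TB (methods 1·3): 0.34 vs {0.24, 0.15, 0.62, 0.45} → fail.
TB (methods 2·3): 0.38 vs {0.28, 0.15, 0.68, 0.45} → fail.
TC (methods 1·2): 0.66 vs {0.38, 0.37, 0.62, 0.68} → fail.
TC (methods 1·3): 0.59 vs {0.38, 0.39, 0.62, 0.45} → fail.
TC (methods 2·3): 0.60 vs {0.37, 0.39, 0.68, 0.45} → fail.
9 of 9 fail.

9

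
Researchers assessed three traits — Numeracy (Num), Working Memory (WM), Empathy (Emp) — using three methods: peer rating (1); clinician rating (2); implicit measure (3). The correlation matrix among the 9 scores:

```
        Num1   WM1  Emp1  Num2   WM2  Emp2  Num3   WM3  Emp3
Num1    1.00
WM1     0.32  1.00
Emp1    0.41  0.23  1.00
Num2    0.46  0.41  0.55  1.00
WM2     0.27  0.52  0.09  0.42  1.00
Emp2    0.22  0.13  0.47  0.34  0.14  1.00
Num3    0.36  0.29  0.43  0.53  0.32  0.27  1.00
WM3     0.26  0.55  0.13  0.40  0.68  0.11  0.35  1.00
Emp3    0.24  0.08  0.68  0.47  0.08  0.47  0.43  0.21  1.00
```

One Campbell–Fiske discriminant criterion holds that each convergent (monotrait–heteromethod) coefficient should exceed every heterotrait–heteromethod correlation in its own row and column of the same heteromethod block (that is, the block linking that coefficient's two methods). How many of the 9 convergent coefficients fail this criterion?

4

Convergent coefficients and their comparison sets:
Num (methods 1·2): 0.46 vs {0.27, 0.41, 0.22, 0.55} → fail.
Num (methods 1·3): 0.36 vs {0.26, 0.29, 0.24, 0.43} → fail.
Num (methods 2·3): 0.53 vs {0.40, 0.32, 0.47, 0.27} → pass.
WM (methods 1·2): 0.52 vs {0.41, 0.27, 0.13, 0.09} → pass.
WM (methods 1·3): 0.55 vs {0.29, 0.26, 0.08, 0.13} → pass.
WM (methods 2·3): 0.68 vs {0.32, 0.40, 0.08, 0.11} → pass.
Emp (methods 1·2): 0.47 vs {0.55, 0.22, 0.09, 0.13} → fail.
Emp (methods 1·3): 0.68 vs {0.43, 0.24, 0.13, 0.08} → pass.
Emp (methods 2·3): 0.47 vs {0.27, 0.47, 0.11, 0.08} → fail.
4 of 9 fail.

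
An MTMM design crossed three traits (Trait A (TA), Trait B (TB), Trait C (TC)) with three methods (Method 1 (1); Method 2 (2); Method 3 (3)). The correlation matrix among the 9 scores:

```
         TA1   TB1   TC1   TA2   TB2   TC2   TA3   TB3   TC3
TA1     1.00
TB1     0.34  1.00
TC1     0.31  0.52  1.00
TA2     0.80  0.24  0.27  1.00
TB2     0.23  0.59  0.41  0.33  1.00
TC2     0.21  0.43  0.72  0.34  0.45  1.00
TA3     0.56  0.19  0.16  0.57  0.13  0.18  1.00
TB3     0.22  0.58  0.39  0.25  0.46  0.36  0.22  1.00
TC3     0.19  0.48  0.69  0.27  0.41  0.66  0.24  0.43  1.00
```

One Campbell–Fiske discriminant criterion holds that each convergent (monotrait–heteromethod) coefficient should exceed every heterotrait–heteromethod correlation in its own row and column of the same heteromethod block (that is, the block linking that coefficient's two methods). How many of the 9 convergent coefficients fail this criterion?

Convergent coefficients and their comparison sets:
TA (methods 1·2): 0.80 vs {0.23, 0.24, 0.21, 0.27} → pass.
TA (methods 1·3): 0.56 vs {0.22, 0.19, 0.19, 0.16} → pass.
TA (methods 2·3): 0.57 vs {0.25, 0.13, 0.27, 0.18} → pass.
TB (methods 1·2): 0.59 vs {0.24, 0.23, 0.43, 0.41} → pass.
TB (methods 1·3): 0.58 vs {0.19, 0.22, 0.48, 0.39} → pass.
TB (methods 2·3): 0.46 vs {0.13, 0.25, 0.41, 0.36} → pass.
TC (methods 1·2): 0.72 vs {0.27, 0.21, 0.41, 0.43} → pass.
TC (methods 1·3): 0.69 vs {0.16, 0.19, 0.39, 0.48} → pass.
TC (methods 2·3): 0.66 vs {0.18, 0.27, 0.36, 0.41} → pass.
0 of 9 fail.

0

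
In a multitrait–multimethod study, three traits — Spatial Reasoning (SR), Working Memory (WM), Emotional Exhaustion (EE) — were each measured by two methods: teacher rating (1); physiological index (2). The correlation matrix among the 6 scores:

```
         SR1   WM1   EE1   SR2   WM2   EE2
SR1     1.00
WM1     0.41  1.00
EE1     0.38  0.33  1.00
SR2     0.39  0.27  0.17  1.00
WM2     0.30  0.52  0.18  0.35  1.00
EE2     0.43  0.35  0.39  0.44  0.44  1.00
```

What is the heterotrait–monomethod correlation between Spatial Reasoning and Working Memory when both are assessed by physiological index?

Different traits, same method: r(SR2, WM2) = 0.35.

0.35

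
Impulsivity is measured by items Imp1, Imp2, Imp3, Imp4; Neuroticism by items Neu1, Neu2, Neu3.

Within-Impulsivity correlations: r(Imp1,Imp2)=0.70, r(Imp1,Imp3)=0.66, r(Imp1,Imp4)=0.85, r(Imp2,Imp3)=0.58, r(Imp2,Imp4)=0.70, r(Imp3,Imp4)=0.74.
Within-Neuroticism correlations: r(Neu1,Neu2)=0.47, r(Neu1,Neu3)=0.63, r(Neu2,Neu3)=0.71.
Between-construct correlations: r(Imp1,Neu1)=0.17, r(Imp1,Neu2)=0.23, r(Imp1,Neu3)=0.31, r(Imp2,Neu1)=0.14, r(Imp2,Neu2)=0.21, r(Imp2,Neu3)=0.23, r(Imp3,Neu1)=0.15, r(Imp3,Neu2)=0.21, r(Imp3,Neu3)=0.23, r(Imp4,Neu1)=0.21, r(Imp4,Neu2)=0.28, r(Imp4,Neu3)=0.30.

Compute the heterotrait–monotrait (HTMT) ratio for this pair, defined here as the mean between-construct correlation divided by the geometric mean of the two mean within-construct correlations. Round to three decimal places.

0.341

Mean heterotrait r = 2.67/12 = 0.2225.
Mean within-Imp = 4.23/6 = 0.7050; mean within-Neu = 1.81/3 = 0.6033.
Geometric mean = √(0.7050 × 0.6033) = 0.6522.
HTMT = 0.2225 / 0.6522 = 0.341.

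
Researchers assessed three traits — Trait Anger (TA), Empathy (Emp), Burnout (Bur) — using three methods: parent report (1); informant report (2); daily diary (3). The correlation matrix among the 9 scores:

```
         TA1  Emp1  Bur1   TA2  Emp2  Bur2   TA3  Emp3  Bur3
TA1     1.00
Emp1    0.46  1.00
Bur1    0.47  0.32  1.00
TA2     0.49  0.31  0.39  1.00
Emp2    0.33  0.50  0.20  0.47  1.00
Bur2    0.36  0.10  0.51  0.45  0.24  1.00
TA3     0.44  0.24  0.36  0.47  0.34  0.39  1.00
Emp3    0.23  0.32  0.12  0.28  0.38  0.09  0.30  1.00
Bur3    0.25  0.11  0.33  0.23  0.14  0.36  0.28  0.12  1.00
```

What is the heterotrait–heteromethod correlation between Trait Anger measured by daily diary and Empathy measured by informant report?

Different traits and methods: r(TA3, Emp2) = 0.34.

0.34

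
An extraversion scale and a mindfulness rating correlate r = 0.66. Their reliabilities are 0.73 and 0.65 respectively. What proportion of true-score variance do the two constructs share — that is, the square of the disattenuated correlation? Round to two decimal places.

0.92

Disattenuated r = 0.66 / √(0.73 × 0.65) = 0.66 / 0.6888 = 0.9582.
Shared true-score variance = 0.9582² = 0.9181 ≈ 0.92.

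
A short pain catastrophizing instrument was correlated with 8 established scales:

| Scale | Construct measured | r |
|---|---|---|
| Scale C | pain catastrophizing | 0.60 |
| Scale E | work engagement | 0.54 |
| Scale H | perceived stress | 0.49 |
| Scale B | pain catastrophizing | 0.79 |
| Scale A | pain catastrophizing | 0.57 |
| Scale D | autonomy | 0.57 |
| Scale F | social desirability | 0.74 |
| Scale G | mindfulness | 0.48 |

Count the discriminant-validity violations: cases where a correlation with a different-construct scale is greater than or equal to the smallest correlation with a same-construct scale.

2

Convergent (same construct = pain catastrophizing): Scale C, Scale B, Scale A.
Smallest convergent = 0.57. Discriminant values: 0.54, 0.49, 0.57, 0.74, 0.48; count ≥ 0.57 → 2.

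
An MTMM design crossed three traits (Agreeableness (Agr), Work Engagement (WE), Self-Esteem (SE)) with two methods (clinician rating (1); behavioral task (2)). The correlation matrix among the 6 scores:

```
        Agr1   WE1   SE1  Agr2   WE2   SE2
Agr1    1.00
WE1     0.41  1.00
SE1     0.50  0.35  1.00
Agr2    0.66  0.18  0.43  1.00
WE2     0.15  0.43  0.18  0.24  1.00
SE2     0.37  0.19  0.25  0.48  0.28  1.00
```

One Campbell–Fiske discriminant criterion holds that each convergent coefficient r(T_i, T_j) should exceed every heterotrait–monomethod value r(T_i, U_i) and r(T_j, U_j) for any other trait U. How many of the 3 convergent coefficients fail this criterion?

Convergent coefficients and their comparison sets:
Agr (methods 1·2): 0.66 vs {0.41, 0.24, 0.50, 0.48} → pass.
WE (methods 1·2): 0.43 vs {0.41, 0.24, 0.35, 0.28} → pass.
SE (methods 1·2): 0.25 vs {0.50, 0.48, 0.35, 0.28} → fail.
1 of 3 fail.

1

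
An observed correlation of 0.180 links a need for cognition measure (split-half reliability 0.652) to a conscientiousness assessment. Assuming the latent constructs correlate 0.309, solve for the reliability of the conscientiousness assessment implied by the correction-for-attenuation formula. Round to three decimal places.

0.520

r_true = r_obs / √(r_xx · r_yy) ⇒ 0.309 = 0.180 / √(0.652 · r_yy).
√(0.652 · r_yy) = 0.180 / 0.309 = 0.5825; 0.652 · r_yy = 0.3393; r_yy = 0.3393 / 0.652 ≈ 0.520.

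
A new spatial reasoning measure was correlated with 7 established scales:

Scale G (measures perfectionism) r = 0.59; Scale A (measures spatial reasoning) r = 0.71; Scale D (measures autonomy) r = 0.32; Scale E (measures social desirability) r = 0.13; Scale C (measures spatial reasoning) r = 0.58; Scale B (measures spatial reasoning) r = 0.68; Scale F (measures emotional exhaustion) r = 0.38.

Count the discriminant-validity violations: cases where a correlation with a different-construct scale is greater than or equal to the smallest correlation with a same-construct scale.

Convergent (same construct = spatial reasoning): Scale A, Scale C, Scale B.
Smallest convergent = 0.58. Discriminant values: 0.59, 0.32, 0.13, 0.38; count ≥ 0.58 → 1.

1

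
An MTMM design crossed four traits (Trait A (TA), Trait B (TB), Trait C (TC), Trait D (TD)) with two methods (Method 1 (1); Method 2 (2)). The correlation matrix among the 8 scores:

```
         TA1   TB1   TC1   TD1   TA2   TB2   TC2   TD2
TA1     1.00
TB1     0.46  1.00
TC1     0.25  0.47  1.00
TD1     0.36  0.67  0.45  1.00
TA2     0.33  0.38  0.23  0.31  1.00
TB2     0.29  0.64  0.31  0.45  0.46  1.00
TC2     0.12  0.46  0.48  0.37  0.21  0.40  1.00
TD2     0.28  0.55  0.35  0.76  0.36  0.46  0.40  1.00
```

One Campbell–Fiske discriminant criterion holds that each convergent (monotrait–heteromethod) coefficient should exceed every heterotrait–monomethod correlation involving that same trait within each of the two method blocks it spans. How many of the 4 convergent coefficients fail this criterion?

2

Each convergent coefficient versus the relevant comparison correlations:
TA (methods 1·2): 0.33 vs {0.46, 0.46, 0.25, 0.21, 0.36, 0.36} → fail.
TB (methods 1·2): 0.64 vs {0.46, 0.46, 0.47, 0.40, 0.67, 0.46} → fail.
TC (methods 1·2): 0.48 vs {0.25, 0.21, 0.47, 0.40, 0.45, 0.40} → pass.
TD (methods 1·2): 0.76 vs {0.36, 0.36, 0.67, 0.46, 0.45, 0.40} → pass.
2 of 4 fail.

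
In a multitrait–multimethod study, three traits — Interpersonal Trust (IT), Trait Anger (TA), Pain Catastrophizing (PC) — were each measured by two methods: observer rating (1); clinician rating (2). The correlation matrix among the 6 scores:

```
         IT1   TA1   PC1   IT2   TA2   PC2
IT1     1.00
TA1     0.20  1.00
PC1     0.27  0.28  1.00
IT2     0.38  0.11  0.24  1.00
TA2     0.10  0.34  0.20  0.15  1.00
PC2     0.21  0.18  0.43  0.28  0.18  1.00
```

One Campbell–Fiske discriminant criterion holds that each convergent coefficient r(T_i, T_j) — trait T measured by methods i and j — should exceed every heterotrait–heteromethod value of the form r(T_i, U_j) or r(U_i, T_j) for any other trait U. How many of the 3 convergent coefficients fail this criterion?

0

Checking each validity diagonal entry against its comparison values:
IT (methods 1·2): 0.38 vs {0.10, 0.11, 0.21, 0.24} → pass.
TA (methods 1·2): 0.34 vs {0.11, 0.10, 0.18, 0.20} → pass.
PC (methods 1·2): 0.43 vs {0.24, 0.21, 0.20, 0.18} → pass.
0 of 3 fail.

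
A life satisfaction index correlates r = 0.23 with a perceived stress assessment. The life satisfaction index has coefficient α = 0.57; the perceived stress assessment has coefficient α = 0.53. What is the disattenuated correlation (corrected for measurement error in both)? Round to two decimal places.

r_true = r_obs / √(r_xx · r_yy) = 0.23 / √(0.57 × 0.53) = 0.23 / √0.3021 = 0.23 / 0.5496 ≈ 0.42.

0.42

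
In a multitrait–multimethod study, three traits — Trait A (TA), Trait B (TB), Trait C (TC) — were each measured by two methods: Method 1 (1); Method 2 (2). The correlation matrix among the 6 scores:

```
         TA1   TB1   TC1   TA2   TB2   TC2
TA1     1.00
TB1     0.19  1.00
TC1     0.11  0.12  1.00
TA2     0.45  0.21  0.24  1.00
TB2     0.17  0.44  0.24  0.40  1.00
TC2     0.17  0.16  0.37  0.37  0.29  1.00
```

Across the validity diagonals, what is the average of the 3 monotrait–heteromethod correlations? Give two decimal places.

Convergent values: 0.45, 0.44, 0.37; mean = 1.26/3 = 0.42.

0.42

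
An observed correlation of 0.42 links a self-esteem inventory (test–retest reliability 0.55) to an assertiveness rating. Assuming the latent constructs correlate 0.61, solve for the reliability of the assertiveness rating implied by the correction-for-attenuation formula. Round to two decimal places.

0.86

r_true = r_obs / √(r_xx · r_yy) ⇒ 0.61 = 0.42 / √(0.55 · r_yy).
√(0.55 · r_yy) = 0.42 / 0.61 = 0.6885; 0.55 · r_yy = 0.4740; r_yy = 0.4740 / 0.55 ≈ 0.86.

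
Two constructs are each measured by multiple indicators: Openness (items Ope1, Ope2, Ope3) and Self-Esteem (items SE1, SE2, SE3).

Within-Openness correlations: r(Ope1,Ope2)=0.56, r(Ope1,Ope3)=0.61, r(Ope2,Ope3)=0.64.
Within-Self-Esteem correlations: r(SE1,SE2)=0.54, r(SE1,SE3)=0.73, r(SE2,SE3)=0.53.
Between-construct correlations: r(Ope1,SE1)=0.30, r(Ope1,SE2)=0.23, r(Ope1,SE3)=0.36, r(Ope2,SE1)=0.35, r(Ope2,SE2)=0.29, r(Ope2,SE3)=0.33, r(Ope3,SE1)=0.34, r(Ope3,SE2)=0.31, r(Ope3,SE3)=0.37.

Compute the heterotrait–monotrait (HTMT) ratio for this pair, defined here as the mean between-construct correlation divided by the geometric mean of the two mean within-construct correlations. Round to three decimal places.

0.532

Mean between = 2.88/9 = 0.3200.
Mean within-Ope = 1.81/3 = 0.6033; mean within-SE = 1.80/3 = 0.6000.
Geometric mean = √(0.6033 × 0.6000) = 0.6016.
HTMT = 0.3200 / 0.6016 = 0.532.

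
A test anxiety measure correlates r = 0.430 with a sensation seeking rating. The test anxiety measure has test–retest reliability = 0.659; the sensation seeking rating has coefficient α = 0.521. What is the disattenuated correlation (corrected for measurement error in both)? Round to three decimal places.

0.734

r_true = r_obs / √(r_xx · r_yy) = 0.430 / √(0.659 × 0.521) = 0.430 / √0.343339 = 0.430 / 0.5860 ≈ 0.734.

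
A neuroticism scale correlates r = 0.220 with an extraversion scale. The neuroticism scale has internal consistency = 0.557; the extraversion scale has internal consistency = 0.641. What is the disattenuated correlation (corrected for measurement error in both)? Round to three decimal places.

r_true = r_obs / √(r_xx · r_yy) = 0.220 / √(0.557 × 0.641) = 0.220 / √0.357037 = 0.220 / 0.5975 ≈ 0.368.

0.368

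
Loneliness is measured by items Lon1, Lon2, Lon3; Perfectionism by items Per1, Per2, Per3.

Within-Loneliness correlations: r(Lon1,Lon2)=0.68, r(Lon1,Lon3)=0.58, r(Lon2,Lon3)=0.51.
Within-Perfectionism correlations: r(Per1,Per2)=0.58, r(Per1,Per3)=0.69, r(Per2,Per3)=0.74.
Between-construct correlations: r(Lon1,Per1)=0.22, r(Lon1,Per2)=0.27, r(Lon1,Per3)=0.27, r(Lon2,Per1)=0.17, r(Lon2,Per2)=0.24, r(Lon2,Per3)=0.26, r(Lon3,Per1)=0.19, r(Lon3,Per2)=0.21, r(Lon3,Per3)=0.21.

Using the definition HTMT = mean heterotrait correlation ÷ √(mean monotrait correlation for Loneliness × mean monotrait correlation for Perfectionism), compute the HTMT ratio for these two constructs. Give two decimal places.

0.36

Mean between = 2.04/9 = 0.2267.
Mean within-Lon = 1.77/3 = 0.5900; mean within-Per = 2.01/3 = 0.6700.
Geometric mean = √(0.5900 × 0.6700) = 0.6287.
HTMT = 0.2267 / 0.6287 = 0.36.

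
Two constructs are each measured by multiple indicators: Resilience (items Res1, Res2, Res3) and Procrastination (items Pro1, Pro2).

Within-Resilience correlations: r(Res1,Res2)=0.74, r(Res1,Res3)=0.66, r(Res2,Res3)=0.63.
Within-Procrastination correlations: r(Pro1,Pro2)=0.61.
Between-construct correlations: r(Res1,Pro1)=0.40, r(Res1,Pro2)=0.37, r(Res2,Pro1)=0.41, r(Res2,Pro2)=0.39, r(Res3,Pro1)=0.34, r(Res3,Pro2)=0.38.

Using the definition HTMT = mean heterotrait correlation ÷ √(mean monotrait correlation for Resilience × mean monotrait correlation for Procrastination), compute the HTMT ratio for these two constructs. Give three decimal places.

Mean between = 2.29/6 = 0.3817.
Mean within-Res = 2.03/3 = 0.6767; mean within-Pro = 0.61/1 = 0.6100.
Geometric mean = √(0.6767 × 0.6100) = 0.6425.
HTMT = 0.3817 / 0.6425 = 0.594.

0.594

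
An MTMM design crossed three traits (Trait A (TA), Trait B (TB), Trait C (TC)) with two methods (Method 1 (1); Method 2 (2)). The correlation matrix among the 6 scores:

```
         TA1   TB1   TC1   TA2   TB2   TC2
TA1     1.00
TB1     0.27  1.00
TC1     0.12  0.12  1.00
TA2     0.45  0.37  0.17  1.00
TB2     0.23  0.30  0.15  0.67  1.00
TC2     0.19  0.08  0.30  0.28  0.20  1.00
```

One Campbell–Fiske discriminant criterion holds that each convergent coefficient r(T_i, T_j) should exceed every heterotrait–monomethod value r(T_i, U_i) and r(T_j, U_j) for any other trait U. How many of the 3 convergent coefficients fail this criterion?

2

Convergent coefficients and their comparison sets:
TA (methods 1·2): 0.45 vs {0.27, 0.67, 0.12, 0.28} → fail.
TB (methods 1·2): 0.30 vs {0.27, 0.67, 0.12, 0.20} → fail.
TC (methods 1·2): 0.30 vs {0.12, 0.28, 0.12, 0.20} → pass.
2 of 3 fail.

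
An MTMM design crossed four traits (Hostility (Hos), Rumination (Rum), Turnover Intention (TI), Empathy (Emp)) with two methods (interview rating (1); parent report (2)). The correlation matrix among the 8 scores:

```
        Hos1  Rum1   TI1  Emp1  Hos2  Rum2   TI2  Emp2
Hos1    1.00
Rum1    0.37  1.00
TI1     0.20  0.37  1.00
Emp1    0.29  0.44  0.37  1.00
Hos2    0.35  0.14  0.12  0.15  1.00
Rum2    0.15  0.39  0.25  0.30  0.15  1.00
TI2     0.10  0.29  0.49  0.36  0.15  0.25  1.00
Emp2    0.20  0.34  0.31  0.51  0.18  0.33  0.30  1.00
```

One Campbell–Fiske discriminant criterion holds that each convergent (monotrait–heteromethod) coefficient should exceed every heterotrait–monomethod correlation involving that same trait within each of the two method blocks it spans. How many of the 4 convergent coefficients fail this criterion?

2

Convergent coefficients and their comparison sets:
Hos (methods 1·2): 0.35 vs {0.37, 0.15, 0.20, 0.15, 0.29, 0.18} → fail.
Rum (methods 1·2): 0.39 vs {0.37, 0.15, 0.37, 0.25, 0.44, 0.33} → fail.
TI (methods 1·2): 0.49 vs {0.20, 0.15, 0.37, 0.25, 0.37, 0.30} → pass.
Emp (methods 1·2): 0.51 vs {0.29, 0.18, 0.44, 0.33, 0.37, 0.30} → pass.
2 of 4 fail.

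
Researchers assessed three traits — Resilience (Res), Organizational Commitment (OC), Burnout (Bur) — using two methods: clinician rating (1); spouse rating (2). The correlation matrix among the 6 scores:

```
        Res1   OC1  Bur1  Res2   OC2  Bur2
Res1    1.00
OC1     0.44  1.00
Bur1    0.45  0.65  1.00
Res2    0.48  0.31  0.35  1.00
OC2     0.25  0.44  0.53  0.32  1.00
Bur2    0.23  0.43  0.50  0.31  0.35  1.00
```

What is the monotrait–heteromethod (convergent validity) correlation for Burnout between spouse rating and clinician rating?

0.50

Same trait (Bur), different methods: r(Bur2, Bur1) = 0.50.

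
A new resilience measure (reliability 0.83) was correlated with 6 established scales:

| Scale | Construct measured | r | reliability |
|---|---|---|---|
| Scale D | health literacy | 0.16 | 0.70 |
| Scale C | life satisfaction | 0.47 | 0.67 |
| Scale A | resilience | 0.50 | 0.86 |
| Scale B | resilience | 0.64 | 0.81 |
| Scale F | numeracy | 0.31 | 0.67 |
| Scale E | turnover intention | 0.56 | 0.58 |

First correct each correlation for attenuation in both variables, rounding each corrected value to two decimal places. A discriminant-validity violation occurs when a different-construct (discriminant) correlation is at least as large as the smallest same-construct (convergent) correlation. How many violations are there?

Disattenuated r (r / √(r_scale · r_new)):
  Scale D (disc): 0.16 / √(0.70·0.83) = 0.21
  Scale C (disc): 0.47 / √(0.67·0.83) = 0.63
  Scale A (conv): 0.50 / √(0.86·0.83) = 0.59
  Scale B (conv): 0.64 / √(0.81·0.83) = 0.78
  Scale F (disc): 0.31 / √(0.67·0.83) = 0.42
  Scale E (disc): 0.56 / √(0.58·0.83) = 0.81
Smallest convergent = 0.59. Discriminant values: 0.21, 0.63, 0.42, 0.81; count ≥ 0.59 → 2.

2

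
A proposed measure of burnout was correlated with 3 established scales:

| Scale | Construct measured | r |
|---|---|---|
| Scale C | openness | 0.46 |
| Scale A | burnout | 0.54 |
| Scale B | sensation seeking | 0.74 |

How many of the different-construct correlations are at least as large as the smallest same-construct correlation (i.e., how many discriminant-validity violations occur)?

1

Convergent (same construct = burnout): Scale A.
Smallest convergent = 0.54. Discriminant values: 0.46, 0.74; count ≥ 0.54 → 1.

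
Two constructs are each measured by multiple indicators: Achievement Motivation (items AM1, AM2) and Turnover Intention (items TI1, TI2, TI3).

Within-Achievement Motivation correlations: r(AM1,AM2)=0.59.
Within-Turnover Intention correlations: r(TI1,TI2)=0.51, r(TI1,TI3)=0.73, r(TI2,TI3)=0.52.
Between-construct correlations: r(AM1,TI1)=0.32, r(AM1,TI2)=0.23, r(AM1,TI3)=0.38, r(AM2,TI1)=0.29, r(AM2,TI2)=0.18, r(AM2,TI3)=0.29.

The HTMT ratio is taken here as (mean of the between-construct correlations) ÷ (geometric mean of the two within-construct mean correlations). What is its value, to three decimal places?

Between-construct mean = 1.69/6 = 0.2817.
Mean within-AM = 0.59/1 = 0.5900; mean within-TI = 1.76/3 = 0.5867.
Geometric mean = √(0.5900 × 0.5867) = 0.5883.
HTMT = 0.2817 / 0.5883 = 0.479.

0.479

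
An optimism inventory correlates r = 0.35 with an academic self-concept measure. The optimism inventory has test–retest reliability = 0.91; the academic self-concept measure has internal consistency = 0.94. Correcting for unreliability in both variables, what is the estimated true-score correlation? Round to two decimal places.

r_true = r_obs / √(r_xx · r_yy) = 0.35 / √(0.91 × 0.94) = 0.35 / √0.8554 = 0.35 / 0.9249 ≈ 0.38.

0.38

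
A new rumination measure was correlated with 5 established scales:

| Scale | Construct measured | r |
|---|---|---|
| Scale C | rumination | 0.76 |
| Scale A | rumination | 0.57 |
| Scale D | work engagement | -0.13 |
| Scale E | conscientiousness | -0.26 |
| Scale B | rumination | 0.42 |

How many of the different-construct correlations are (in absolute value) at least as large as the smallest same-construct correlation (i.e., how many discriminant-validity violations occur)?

0

Convergent (same construct = rumination): Scale C, Scale A, Scale B.
Smallest convergent = 0.42. Discriminant |r|: 0.13, 0.26; count ≥ 0.42 → 0.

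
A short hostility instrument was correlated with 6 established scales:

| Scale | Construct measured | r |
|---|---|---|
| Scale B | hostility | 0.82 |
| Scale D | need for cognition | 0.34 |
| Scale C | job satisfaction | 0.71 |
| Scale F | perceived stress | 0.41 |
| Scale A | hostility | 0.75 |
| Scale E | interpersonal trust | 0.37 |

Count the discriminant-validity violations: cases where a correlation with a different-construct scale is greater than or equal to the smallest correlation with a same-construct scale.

0

Convergent (same construct = hostility): Scale B, Scale A.
Smallest convergent = 0.75. Discriminant values: 0.34, 0.71, 0.41, 0.37; count ≥ 0.75 → 0.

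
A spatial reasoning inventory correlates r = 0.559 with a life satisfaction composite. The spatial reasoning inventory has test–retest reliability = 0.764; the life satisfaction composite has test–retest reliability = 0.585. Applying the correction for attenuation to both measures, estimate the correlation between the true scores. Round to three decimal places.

0.836

r_true = r_obs / √(r_xx · r_yy) = 0.559 / √(0.764 × 0.585) = 0.559 / √0.446940 = 0.559 / 0.6685 ≈ 0.836.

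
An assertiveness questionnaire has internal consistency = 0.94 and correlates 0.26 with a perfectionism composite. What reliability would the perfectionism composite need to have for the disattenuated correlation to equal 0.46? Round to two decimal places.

r_true = r_obs / √(r_xx · r_yy) ⇒ 0.46 = 0.26 / √(0.94 · r_yy).
√(0.94 · r_yy) = 0.26 / 0.46 = 0.5652; 0.94 · r_yy = 0.3195; r_yy = 0.3195 / 0.94 ≈ 0.34.

0.34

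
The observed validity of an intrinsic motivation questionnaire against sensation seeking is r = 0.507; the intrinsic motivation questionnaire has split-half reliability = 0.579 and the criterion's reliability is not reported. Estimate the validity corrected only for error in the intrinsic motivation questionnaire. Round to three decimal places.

Single correction: r_c = r_obs / √r_xx = 0.507 / √0.579 = 0.507 / 0.7609 ≈ 0.666.

0.666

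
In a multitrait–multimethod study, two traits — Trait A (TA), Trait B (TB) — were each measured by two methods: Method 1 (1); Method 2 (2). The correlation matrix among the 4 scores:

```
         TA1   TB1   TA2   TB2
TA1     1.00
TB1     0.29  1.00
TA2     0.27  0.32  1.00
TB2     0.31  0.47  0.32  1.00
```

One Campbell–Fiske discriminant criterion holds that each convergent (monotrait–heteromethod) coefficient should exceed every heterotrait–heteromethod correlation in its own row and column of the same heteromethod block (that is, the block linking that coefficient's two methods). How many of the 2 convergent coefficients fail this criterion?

Convergent coefficients and their comparison sets:
TA (methods 1·2): 0.27 vs {0.31, 0.32} → fail.
TB (methods 1·2): 0.47 vs {0.32, 0.31} → pass.
1 of 2 fail.

1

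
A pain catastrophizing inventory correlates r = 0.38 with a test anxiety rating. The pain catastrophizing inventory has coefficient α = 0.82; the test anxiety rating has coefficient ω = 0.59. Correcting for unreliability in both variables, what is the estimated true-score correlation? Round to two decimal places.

0.55

r_true = r_obs / √(r_xx · r_yy) = 0.38 / √(0.82 × 0.59) = 0.38 / √0.4838 = 0.38 / 0.6956 ≈ 0.55.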